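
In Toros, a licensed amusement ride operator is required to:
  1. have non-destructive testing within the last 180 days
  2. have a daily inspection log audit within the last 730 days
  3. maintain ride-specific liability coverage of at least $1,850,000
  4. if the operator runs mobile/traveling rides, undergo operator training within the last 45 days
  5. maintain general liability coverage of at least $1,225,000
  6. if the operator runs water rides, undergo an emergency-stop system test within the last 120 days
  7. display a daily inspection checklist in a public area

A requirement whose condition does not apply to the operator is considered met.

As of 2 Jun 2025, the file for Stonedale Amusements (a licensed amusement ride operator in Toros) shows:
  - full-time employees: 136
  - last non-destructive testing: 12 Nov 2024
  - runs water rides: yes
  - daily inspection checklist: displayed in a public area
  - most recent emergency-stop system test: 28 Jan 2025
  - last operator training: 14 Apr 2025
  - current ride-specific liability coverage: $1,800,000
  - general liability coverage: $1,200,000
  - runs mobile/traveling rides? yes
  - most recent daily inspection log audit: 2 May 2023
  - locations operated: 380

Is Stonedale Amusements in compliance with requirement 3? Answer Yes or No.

No

3. ride-specific liability coverage $1,800,000 < $1,850,000 → not met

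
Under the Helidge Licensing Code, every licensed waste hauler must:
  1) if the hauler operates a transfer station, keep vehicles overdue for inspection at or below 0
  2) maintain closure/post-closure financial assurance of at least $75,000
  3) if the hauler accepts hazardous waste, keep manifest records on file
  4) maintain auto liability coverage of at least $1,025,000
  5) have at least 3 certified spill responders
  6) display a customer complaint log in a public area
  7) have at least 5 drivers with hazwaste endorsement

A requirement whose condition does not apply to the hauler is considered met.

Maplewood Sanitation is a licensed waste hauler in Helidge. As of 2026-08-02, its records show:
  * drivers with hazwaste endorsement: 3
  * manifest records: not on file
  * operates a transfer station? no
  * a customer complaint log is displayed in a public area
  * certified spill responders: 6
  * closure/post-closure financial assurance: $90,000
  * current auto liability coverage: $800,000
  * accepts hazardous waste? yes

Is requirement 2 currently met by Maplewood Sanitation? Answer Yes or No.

2. closure/post-closure financial assurance $90,000 ≥ $75,000 → met

Yes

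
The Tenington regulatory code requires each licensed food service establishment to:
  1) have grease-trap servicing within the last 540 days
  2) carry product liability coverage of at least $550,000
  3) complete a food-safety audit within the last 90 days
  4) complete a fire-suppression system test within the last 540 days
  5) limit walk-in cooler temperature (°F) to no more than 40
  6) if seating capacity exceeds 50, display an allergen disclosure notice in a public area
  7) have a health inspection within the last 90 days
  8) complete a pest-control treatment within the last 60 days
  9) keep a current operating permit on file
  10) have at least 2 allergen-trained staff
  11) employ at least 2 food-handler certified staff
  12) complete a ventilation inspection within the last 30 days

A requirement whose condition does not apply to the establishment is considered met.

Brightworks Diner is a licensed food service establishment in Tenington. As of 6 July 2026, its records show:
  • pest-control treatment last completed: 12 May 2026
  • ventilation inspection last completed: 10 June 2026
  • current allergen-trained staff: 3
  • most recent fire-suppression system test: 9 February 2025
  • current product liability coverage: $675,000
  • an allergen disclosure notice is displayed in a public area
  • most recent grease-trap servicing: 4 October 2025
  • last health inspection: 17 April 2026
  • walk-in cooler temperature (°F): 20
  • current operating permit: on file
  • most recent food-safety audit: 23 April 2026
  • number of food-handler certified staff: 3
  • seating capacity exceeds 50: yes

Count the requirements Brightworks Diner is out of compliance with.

1. grease-trap servicing 275 days ago vs limit 540 → met
2. product liability coverage $675,000 ≥ $550,000 → met
3. food-safety audit 74 days ago vs limit 90 → met
4. fire-suppression system test 512 days ago vs limit 540 → met
5. walk-in cooler temperature (°F) 20 ≤ 40 → met
6. condition 'seating capacity exceeds 50' holds; allergen disclosure notice present → met
7. health inspection 80 days ago vs limit 90 → met
8. pest-control treatment 55 days ago vs limit 60 → met
9. current operating permit present → met
10. allergen-trained staff 3 ≥ 2 → met
11. food-handler certified staff 3 ≥ 2 → met
12. ventilation inspection 26 days ago vs limit 30 → met
Not met: 0 of 12

0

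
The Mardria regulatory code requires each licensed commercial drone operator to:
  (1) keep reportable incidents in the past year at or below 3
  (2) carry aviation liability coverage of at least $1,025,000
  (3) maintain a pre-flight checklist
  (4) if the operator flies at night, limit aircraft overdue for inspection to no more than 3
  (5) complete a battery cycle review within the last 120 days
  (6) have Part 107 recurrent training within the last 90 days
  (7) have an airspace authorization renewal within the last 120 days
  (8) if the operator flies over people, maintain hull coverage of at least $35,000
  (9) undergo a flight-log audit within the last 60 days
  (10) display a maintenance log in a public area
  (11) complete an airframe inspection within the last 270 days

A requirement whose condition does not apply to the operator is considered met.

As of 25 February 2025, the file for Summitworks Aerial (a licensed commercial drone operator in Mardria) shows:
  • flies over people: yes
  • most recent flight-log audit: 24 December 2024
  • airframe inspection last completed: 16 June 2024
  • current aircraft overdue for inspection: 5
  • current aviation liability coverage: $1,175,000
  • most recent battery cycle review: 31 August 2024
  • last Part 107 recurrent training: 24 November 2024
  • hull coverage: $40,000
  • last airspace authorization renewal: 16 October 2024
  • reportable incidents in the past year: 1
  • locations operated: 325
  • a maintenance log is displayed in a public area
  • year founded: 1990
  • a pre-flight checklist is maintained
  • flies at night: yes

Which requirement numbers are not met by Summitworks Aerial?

1. reportable incidents in the past year 1 ≤ 3 → met
2. aviation liability coverage $1,175,000 ≥ $1,025,000 → met
3. pre-flight checklist present → met
4. condition 'flies at night' holds; aircraft overdue for inspection 5 > 3 → not met
5. battery cycle review 178 days ago vs limit 120 → not met
6. Part 107 recurrent training 93 days ago vs limit 90 → not met
7. airspace authorization renewal 132 days ago vs limit 120 → not met
8. condition 'flies over people' holds; hull coverage $40,000 ≥ $35,000 → met
9. flight-log audit 63 days ago vs limit 60 → not met
10. maintenance log present → met
11. airframe inspection 254 days ago vs limit 270 → met
Not met: 4, 5, 6, 7, 9

4, 5, 6, 7, 9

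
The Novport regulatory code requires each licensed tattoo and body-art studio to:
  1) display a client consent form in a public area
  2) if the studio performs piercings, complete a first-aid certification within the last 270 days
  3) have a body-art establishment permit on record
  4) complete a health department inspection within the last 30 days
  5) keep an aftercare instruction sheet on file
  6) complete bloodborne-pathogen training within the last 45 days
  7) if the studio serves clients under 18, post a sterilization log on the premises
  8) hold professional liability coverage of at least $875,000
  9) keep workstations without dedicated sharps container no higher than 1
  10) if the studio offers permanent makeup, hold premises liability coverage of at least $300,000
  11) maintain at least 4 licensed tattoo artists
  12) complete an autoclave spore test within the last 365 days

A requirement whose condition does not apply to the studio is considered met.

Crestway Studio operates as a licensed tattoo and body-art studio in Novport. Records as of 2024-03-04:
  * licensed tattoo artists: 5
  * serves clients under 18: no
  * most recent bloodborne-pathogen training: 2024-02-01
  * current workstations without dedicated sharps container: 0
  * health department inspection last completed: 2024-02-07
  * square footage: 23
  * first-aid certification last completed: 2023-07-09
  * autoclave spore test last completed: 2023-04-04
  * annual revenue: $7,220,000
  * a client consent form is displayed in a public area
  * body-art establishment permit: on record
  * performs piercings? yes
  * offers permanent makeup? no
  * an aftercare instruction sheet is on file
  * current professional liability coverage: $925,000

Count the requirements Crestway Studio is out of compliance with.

1. client consent form present → met
2. condition 'performs piercings' holds; first-aid certification 239 days ago vs limit 270 → met
3. body-art establishment permit present → met
4. health department inspection 26 days ago vs limit 30 → met
5. aftercare instruction sheet present → met
6. bloodborne-pathogen training 32 days ago vs limit 45 → met
7. condition 'serves clients under 18' does not hold → requirement n/a → met
8. professional liability coverage $925,000 ≥ $875,000 → met
9. workstations without dedicated sharps container 0 ≤ 1 → met
10. condition 'offers permanent makeup' does not hold → requirement n/a → met
11. licensed tattoo artists 5 ≥ 4 → met
12. autoclave spore test 335 days ago vs limit 365 → met
Not met: 0 of 12

0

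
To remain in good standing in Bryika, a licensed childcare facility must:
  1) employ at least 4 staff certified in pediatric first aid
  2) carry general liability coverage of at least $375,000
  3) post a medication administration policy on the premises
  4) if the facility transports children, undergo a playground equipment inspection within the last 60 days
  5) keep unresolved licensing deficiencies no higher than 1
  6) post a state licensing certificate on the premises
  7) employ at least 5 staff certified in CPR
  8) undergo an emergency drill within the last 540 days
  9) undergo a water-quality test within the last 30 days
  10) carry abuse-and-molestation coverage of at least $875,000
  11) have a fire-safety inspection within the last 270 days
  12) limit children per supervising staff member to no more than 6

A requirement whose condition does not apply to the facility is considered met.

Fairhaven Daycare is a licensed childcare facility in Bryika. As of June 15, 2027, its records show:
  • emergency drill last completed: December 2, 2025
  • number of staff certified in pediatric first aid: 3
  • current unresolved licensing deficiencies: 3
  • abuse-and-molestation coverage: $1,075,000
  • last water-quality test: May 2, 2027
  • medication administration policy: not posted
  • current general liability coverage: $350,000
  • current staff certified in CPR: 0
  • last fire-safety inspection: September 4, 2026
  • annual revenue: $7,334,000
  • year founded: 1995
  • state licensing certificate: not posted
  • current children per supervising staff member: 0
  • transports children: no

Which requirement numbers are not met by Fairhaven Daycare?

1, 2, 3, 5, 6, 7, 8, 9, 11

1. staff certified in pediatric first aid 3 < 4 → not met
2. general liability coverage $350,000 < $375,000 → not met
3. medication administration policy absent → not met
4. condition 'transports children' does not hold → requirement n/a → met
5. unresolved licensing deficiencies 3 > 1 → not met
6. state licensing certificate absent → not met
7. staff certified in CPR 0 < 5 → not met
8. emergency drill 560 days ago vs limit 540 → not met
9. water-quality test 44 days ago vs limit 30 → not met
10. abuse-and-molestation coverage $1,075,000 ≥ $875,000 → met
11. fire-safety inspection 284 days ago vs limit 270 → not met
12. children per supervising staff member 0 ≤ 6 → met
Not met: 1, 2, 3, 5, 6, 7, 8, 9, 11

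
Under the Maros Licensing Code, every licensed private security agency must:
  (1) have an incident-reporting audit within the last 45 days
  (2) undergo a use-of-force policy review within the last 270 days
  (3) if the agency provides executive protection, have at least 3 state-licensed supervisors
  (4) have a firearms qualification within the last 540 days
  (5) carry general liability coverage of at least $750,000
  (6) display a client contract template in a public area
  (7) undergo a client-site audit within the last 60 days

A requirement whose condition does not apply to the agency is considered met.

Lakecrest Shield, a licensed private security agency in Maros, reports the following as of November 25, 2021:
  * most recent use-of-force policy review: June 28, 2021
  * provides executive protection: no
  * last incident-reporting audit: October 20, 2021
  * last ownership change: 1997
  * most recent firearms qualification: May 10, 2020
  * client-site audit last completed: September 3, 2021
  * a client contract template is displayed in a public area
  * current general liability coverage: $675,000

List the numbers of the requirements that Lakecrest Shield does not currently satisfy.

4, 5, 7

1. incident-reporting audit 36 days ago vs limit 45 → met
2. use-of-force policy review 150 days ago vs limit 270 → met
3. condition 'provides executive protection' does not hold → requirement n/a → met
4. firearms qualification 564 days ago vs limit 540 → not met
5. general liability coverage $675,000 < $750,000 → not met
6. client contract template present → met
7. client-site audit 83 days ago vs limit 60 → not met
Not met: 4, 5, 7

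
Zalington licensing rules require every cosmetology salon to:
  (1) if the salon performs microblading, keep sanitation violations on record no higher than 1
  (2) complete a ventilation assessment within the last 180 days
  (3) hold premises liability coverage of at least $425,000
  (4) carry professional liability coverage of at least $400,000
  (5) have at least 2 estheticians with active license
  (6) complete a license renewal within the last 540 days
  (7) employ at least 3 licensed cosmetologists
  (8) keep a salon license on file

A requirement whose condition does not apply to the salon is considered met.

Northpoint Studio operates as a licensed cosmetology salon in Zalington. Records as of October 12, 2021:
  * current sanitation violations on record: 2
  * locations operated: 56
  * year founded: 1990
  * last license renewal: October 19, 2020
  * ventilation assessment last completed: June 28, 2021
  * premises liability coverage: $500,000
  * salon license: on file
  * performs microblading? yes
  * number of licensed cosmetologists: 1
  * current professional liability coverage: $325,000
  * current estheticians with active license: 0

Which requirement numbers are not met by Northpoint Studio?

1. condition 'performs microblading' holds; sanitation violations on record 2 > 1 → not met
2. ventilation assessment 106 days ago vs limit 180 → met
3. premises liability coverage $500,000 ≥ $425,000 → met
4. professional liability coverage $325,000 < $400,000 → not met
5. estheticians with active license 0 < 2 → not met
6. license renewal 358 days ago vs limit 540 → met
7. licensed cosmetologists 1 < 3 → not met
8. salon license present → met
Not met: 1, 4, 5, 7

1, 4, 5, 7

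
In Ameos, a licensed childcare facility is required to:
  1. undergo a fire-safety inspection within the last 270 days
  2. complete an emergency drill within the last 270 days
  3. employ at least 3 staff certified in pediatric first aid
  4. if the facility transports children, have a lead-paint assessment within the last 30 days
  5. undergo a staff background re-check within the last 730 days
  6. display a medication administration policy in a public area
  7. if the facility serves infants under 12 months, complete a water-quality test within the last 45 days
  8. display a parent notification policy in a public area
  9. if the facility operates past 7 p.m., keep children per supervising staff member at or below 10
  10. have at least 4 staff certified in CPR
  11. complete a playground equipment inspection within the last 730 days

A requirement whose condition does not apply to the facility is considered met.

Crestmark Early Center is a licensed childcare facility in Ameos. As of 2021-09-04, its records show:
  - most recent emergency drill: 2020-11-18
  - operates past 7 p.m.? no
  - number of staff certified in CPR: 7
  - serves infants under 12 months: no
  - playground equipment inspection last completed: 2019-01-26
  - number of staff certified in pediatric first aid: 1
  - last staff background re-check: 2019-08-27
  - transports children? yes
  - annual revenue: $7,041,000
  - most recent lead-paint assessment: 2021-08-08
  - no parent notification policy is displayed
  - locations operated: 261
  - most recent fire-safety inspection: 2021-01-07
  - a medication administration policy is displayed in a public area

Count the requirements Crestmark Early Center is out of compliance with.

1. fire-safety inspection 240 days ago vs limit 270 → met
2. emergency drill 290 days ago vs limit 270 → not met
3. staff certified in pediatric first aid 1 < 3 → not met
4. condition 'transports children' holds; lead-paint assessment 27 days ago vs limit 30 → met
5. staff background re-check 739 days ago vs limit 730 → not met
6. medication administration policy present → met
7. condition 'serves infants under 12 months' does not hold → requirement n/a → met
8. parent notification policy absent → not met
9. condition 'operates past 7 p.m.' does not hold → requirement n/a → met
10. staff certified in CPR 7 ≥ 4 → met
11. playground equipment inspection 952 days ago vs limit 730 → not met
Not met: 5 of 11

5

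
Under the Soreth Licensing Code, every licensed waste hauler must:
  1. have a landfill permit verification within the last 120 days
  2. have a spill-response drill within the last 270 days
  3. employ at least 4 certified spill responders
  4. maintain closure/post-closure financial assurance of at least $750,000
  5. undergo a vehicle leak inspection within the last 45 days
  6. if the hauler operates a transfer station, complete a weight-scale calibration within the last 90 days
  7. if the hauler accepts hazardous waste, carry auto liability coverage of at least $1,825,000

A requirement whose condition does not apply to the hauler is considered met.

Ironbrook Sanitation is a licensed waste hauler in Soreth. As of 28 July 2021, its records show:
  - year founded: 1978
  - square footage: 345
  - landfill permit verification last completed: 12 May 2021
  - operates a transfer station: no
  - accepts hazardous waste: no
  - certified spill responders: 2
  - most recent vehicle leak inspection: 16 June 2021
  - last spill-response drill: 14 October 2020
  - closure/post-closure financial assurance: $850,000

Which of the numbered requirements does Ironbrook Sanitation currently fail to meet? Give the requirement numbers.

1. landfill permit verification 77 days ago vs limit 120 → met
2. spill-response drill 287 days ago vs limit 270 → not met
3. certified spill responders 2 < 4 → not met
4. closure/post-closure financial assurance $850,000 ≥ $750,000 → met
5. vehicle leak inspection 42 days ago vs limit 45 → met
6. condition 'operates a transfer station' does not hold → requirement n/a → met
7. condition 'accepts hazardous waste' does not hold → requirement n/a → met
Not met: 2, 3

2, 3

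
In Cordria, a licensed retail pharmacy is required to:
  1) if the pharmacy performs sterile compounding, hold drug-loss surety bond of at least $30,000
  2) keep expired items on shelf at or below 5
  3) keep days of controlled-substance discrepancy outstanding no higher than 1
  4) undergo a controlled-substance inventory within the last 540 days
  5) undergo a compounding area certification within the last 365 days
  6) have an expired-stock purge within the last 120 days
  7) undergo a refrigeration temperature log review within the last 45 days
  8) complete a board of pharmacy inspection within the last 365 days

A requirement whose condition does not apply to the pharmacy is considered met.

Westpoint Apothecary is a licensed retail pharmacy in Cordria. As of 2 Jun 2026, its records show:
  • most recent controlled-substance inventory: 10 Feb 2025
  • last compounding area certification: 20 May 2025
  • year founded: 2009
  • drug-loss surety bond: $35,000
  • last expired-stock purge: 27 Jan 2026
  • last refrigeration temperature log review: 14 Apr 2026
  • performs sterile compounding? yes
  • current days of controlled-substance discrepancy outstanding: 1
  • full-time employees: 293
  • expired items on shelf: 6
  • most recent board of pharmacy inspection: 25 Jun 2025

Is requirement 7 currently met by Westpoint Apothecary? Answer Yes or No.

No

7. refrigeration temperature log review 49 days ago vs limit 45 → not met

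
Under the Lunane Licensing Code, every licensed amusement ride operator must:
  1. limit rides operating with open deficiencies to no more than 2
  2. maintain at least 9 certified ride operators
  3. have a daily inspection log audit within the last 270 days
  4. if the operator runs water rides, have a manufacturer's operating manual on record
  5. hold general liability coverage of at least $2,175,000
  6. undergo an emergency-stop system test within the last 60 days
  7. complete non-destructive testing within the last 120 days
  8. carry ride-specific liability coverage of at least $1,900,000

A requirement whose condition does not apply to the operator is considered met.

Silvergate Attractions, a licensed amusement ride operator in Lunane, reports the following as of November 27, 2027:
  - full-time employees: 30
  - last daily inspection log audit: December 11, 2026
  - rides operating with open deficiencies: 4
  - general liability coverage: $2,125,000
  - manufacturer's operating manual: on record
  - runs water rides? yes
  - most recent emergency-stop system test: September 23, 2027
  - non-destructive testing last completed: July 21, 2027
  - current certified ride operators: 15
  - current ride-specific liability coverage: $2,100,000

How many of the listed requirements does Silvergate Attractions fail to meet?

1. rides operating with open deficiencies 4 > 2 → not met
2. certified ride operators 15 ≥ 9 → met
3. daily inspection log audit 351 days ago vs limit 270 → not met
4. condition 'runs water rides' holds; manufacturer's operating manual present → met
5. general liability coverage $2,125,000 < $2,175,000 → not met
6. emergency-stop system test 65 days ago vs limit 60 → not met
7. non-destructive testing 129 days ago vs limit 120 → not met
8. ride-specific liability coverage $2,100,000 ≥ $1,900,000 → met
Not met: 5 of 8

5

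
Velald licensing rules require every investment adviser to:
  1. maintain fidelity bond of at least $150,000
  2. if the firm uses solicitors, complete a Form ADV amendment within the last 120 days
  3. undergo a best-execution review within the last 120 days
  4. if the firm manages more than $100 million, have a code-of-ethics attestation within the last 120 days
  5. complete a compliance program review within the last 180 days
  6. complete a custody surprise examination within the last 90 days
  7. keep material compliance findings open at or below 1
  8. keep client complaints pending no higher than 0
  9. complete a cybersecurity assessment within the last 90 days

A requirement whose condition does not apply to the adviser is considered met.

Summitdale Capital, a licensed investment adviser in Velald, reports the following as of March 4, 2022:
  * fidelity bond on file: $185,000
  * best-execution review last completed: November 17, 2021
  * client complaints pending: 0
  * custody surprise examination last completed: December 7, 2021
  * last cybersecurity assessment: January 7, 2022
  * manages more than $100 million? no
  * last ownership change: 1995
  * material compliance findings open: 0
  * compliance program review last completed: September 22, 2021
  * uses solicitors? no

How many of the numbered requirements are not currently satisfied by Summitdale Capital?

1. fidelity bond $185,000 ≥ $150,000 → met
2. condition 'uses solicitors' does not hold → requirement n/a → met
3. best-execution review 107 days ago vs limit 120 → met
4. condition 'manages more than $100 million' does not hold → requirement n/a → met
5. compliance program review 163 days ago vs limit 180 → met
6. custody surprise examination 87 days ago vs limit 90 → met
7. material compliance findings open 0 ≤ 1 → met
8. client complaints pending 0 ≤ 0 → met
9. cybersecurity assessment 56 days ago vs limit 90 → met
Not met: 0 of 9

0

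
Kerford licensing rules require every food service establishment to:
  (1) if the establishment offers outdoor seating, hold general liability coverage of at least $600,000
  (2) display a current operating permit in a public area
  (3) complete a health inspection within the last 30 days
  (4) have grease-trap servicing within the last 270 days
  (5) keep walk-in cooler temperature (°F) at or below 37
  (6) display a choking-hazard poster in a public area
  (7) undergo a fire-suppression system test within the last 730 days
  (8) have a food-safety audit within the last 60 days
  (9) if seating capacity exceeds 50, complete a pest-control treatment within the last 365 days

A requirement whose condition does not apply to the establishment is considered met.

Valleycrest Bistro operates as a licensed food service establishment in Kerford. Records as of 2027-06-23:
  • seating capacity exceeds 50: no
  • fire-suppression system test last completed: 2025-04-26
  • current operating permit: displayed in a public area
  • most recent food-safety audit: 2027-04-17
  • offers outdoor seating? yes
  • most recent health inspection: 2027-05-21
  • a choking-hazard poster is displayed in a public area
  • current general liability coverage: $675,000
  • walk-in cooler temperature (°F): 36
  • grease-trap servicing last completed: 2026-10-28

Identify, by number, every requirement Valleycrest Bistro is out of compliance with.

1. condition 'offers outdoor seating' holds; general liability coverage $675,000 ≥ $600,000 → met
2. current operating permit present → met
3. health inspection 33 days ago vs limit 30 → not met
4. grease-trap servicing 238 days ago vs limit 270 → met
5. walk-in cooler temperature (°F) 36 ≤ 37 → met
6. choking-hazard poster present → met
7. fire-suppression system test 788 days ago vs limit 730 → not met
8. food-safety audit 67 days ago vs limit 60 → not met
9. condition 'seating capacity exceeds 50' does not hold → requirement n/a → met
Not met: 3, 7, 8

3, 7, 8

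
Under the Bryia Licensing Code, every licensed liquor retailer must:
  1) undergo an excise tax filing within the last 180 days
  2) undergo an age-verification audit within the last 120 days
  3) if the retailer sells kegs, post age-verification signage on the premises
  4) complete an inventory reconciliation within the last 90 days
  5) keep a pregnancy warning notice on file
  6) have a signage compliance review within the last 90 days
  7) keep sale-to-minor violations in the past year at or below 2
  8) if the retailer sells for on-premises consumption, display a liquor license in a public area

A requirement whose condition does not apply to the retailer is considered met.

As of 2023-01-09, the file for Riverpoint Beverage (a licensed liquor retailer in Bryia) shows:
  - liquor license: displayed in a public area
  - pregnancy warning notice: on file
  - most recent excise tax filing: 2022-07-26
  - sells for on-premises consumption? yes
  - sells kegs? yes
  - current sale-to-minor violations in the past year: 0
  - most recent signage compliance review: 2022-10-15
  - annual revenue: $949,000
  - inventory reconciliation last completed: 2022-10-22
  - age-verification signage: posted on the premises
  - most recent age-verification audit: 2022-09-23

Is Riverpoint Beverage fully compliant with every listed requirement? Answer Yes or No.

1. excise tax filing 167 days ago vs limit 180 → met
2. age-verification audit 108 days ago vs limit 120 → met
3. condition 'sells kegs' holds; age-verification signage present → met
4. inventory reconciliation 79 days ago vs limit 90 → met
5. pregnancy warning notice present → met
6. signage compliance review 86 days ago vs limit 90 → met
7. sale-to-minor violations in the past year 0 ≤ 2 → met
8. condition 'sells for on-premises consumption' holds; liquor license present → met
All met.

Yes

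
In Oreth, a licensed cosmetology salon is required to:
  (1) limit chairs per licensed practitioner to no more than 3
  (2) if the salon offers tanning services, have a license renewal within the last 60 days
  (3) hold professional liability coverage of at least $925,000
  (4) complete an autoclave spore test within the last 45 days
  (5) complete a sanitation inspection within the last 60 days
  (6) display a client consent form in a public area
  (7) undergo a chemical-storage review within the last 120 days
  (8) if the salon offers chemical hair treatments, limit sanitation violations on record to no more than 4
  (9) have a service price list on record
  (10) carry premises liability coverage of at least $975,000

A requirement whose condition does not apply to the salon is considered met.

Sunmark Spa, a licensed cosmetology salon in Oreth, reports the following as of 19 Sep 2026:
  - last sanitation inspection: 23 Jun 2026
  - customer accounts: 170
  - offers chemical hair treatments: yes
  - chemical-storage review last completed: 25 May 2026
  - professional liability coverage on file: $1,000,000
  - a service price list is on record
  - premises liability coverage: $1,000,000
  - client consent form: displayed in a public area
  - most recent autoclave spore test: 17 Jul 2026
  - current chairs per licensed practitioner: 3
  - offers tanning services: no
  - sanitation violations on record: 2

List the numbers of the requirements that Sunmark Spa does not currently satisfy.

1. chairs per licensed practitioner 3 ≤ 3 → met
2. condition 'offers tanning services' does not hold → requirement n/a → met
3. professional liability coverage $1,000,000 ≥ $925,000 → met
4. autoclave spore test 64 days ago vs limit 45 → not met
5. sanitation inspection 88 days ago vs limit 60 → not met
6. client consent form present → met
7. chemical-storage review 117 days ago vs limit 120 → met
8. condition 'offers chemical hair treatments' holds; sanitation violations on record 2 ≤ 4 → met
9. service price list present → met
10. premises liability coverage $1,000,000 ≥ $975,000 → met
Not met: 4, 5

4, 5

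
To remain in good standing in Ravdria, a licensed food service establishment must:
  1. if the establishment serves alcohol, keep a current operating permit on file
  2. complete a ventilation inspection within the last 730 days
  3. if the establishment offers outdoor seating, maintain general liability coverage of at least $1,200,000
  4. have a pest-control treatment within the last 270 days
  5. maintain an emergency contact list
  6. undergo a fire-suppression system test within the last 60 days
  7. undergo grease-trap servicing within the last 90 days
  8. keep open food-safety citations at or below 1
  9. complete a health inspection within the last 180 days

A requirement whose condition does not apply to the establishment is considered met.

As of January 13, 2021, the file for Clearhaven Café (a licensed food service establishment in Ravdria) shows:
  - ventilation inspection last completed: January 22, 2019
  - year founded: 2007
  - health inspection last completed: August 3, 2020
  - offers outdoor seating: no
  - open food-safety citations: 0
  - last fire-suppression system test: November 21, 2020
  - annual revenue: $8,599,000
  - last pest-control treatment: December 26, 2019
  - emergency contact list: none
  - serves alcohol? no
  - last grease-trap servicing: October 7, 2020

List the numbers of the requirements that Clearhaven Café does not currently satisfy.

4, 5, 7

1. condition 'serves alcohol' does not hold → requirement n/a → met
2. ventilation inspection 722 days ago vs limit 730 → met
3. condition 'offers outdoor seating' does not hold → requirement n/a → met
4. pest-control treatment 384 days ago vs limit 270 → not met
5. emergency contact list absent → not met
6. fire-suppression system test 53 days ago vs limit 60 → met
7. grease-trap servicing 98 days ago vs limit 90 → not met
8. open food-safety citations 0 ≤ 1 → met
9. health inspection 163 days ago vs limit 180 → met
Not met: 4, 5, 7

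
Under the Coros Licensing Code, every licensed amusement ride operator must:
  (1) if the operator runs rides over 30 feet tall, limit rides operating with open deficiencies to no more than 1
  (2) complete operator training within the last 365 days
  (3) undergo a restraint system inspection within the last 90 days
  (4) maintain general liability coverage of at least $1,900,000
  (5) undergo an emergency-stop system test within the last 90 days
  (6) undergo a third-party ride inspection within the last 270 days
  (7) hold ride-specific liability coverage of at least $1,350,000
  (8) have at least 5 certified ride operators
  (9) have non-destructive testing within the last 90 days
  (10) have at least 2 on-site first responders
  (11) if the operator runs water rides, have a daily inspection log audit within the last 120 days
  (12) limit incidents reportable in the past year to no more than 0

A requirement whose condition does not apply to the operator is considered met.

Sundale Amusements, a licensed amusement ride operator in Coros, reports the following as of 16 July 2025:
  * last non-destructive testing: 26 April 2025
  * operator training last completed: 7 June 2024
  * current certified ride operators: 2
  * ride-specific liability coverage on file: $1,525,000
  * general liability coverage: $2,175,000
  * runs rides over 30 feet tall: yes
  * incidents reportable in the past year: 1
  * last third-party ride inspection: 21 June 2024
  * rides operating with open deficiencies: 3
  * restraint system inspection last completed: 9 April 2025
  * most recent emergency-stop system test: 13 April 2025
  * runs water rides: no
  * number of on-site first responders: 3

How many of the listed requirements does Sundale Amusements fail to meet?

7

1. condition 'runs rides over 30 feet tall' holds; rides operating with open deficiencies 3 > 1 → not met
2. operator training 404 days ago vs limit 365 → not met
3. restraint system inspection 98 days ago vs limit 90 → not met
4. general liability coverage $2,175,000 ≥ $1,900,000 → met
5. emergency-stop system test 94 days ago vs limit 90 → not met
6. third-party ride inspection 390 days ago vs limit 270 → not met
7. ride-specific liability coverage $1,525,000 ≥ $1,350,000 → met
8. certified ride operators 2 < 5 → not met
9. non-destructive testing 81 days ago vs limit 90 → met
10. on-site first responders 3 ≥ 2 → met
11. condition 'runs water rides' does not hold → requirement n/a → met
12. incidents reportable in the past year 1 > 0 → not met
Not met: 7 of 12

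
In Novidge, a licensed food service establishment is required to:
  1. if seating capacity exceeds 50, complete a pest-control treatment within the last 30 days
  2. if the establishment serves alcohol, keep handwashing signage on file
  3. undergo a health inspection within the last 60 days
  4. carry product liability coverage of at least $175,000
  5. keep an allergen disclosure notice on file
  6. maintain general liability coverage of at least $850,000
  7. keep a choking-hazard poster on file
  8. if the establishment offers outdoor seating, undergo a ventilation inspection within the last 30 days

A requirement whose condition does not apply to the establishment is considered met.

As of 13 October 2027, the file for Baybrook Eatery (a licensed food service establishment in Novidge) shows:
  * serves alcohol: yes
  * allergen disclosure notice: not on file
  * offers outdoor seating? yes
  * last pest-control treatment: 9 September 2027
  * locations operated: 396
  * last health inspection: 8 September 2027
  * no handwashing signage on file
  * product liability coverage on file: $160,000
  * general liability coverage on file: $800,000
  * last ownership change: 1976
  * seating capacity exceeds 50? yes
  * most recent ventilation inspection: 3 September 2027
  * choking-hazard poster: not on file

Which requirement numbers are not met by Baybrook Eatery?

1, 2, 4, 5, 6, 7, 8

1. condition 'seating capacity exceeds 50' holds; pest-control treatment 34 days ago vs limit 30 → not met
2. condition 'serves alcohol' holds; handwashing signage absent → not met
3. health inspection 35 days ago vs limit 60 → met
4. product liability coverage $160,000 < $175,000 → not met
5. allergen disclosure notice absent → not met
6. general liability coverage $800,000 < $850,000 → not met
7. choking-hazard poster absent → not met
8. condition 'offers outdoor seating' holds; ventilation inspection 40 days ago vs limit 30 → not met
Not met: 1, 2, 4, 5, 6, 7, 8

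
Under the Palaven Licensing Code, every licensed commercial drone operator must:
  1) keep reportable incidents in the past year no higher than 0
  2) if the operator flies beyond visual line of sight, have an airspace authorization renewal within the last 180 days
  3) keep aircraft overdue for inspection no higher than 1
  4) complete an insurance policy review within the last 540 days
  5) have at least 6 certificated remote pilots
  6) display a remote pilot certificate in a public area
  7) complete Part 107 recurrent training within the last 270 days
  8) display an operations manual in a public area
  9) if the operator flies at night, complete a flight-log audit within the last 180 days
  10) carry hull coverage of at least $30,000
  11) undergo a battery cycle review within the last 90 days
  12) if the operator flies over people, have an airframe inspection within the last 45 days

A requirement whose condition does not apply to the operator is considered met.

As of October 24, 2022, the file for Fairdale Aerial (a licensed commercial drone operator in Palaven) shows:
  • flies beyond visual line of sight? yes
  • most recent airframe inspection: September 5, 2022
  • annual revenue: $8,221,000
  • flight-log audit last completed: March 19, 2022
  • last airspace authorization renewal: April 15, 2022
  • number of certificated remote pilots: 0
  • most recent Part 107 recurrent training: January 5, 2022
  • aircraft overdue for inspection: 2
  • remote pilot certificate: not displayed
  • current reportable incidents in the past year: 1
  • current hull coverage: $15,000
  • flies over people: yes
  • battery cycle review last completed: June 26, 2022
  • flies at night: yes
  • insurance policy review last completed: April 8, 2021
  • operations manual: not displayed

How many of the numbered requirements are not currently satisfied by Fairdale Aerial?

12

1. reportable incidents in the past year 1 > 0 → not met
2. condition 'flies beyond visual line of sight' holds; airspace authorization renewal 192 days ago vs limit 180 → not met
3. aircraft overdue for inspection 2 > 1 → not met
4. insurance policy review 564 days ago vs limit 540 → not met
5. certificated remote pilots 0 < 6 → not met
6. remote pilot certificate absent → not met
7. Part 107 recurrent training 292 days ago vs limit 270 → not met
8. operations manual absent → not met
9. condition 'flies at night' holds; flight-log audit 219 days ago vs limit 180 → not met
10. hull coverage $15,000 < $30,000 → not met
11. battery cycle review 120 days ago vs limit 90 → not met
12. condition 'flies over people' holds; airframe inspection 49 days ago vs limit 45 → not met
Not met: 12 of 12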